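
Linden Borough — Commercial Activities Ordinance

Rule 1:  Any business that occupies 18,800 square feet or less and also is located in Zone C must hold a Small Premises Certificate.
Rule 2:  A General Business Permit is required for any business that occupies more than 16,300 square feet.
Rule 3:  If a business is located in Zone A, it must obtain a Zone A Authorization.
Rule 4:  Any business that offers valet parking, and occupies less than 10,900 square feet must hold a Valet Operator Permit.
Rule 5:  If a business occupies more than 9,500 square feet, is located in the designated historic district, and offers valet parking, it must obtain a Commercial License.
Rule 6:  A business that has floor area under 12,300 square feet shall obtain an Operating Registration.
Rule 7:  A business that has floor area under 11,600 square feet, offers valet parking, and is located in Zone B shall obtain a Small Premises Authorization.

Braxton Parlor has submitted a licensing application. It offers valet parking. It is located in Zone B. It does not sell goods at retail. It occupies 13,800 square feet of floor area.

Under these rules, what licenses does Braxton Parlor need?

Rule 1: floor area 13,800 square feet ≤ 18,800 square feet; is located in Zone B (not: is located in Zone C) → Small Premises Certificate not required.
Rule 2: floor area 13,800 square feet ≤ 16,300 square feet → General Business Permit not required.
Rule 3: is located in Zone B (not: is located in Zone A) → Zone A Authorization not required.
Rule 4: offers valet parking; floor area 13,800 square feet ≥ 10,900 square feet → Valet Operator Permit not required.
Rule 5: floor area 13,800 square feet > 9,500 square feet; is located in Zone B (not: is located in the designated historic district); offers valet parking → Commercial License not required.
Rule 6: floor area 13,800 square feet ≥ 12,300 square feet → Operating Registration not required.
Rule 7: floor area 13,800 square feet ≥ 11,600 square feet; offers valet parking; is located in Zone B → Small Premises Authorization not required.

None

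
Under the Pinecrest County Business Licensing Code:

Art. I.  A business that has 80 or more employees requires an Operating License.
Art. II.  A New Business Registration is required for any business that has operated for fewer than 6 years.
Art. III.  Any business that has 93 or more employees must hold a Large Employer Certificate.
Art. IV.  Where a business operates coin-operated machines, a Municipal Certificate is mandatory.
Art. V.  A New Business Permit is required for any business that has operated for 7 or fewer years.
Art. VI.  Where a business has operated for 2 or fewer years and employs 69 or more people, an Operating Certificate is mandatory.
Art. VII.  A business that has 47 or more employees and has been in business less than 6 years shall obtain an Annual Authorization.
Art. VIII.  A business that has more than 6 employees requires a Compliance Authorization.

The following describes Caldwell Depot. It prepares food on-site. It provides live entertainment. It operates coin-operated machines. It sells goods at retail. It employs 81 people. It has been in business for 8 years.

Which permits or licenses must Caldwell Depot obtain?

Compliance Authorization, Municipal Certificate, Operating License

Art. I. employees 81 ≥ 80 → Operating License required.
Art. II. years in business 8 ≥ 6 → New Business Registration not required.
Art. III. employees 81 < 93 → Large Employer Certificate not required.
Art. IV. operates coin-operated machines → Municipal Certificate required.
Art. V. years in business 8 > 7 → New Business Permit not required.
Art. VI. years in business 8 > 2; employees 81 ≥ 69 → Operating Certificate not required.
Art. VII. employees 81 ≥ 47; years in business 8 ≥ 6 → Annual Authorization not required.
Art. VIII. employees 81 > 6 → Compliance Authorization required.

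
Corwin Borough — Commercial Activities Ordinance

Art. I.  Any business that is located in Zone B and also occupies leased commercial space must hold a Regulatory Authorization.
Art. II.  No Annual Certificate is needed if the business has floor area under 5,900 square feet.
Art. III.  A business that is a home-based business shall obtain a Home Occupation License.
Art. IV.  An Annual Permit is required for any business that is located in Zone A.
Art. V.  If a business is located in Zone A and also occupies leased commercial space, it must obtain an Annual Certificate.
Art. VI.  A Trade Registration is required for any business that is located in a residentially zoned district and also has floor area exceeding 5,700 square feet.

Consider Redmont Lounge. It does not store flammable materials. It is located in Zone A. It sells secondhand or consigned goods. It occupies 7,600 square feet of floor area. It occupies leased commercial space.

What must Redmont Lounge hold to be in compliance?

Annual Certificate, Annual Permit

Art. I. is located in Zone A (not: is located in Zone B); occupies leased commercial space → Regulatory Authorization not required.
Art. II. floor area 7,600 square feet ≥ 5,900 square feet → Annual Certificate exemption does not apply.
Art. III. occupies leased commercial space (not: is a home-based business) → Home Occupation License not required.
Art. IV. is located in Zone A → Annual Permit required.
Art. V. is located in Zone A; occupies leased commercial space → Annual Certificate required.
Art. VI. is located in Zone A (not: is located in a residentially zoned district); floor area 7,600 square feet > 5,700 square feet → Trade Registration not required.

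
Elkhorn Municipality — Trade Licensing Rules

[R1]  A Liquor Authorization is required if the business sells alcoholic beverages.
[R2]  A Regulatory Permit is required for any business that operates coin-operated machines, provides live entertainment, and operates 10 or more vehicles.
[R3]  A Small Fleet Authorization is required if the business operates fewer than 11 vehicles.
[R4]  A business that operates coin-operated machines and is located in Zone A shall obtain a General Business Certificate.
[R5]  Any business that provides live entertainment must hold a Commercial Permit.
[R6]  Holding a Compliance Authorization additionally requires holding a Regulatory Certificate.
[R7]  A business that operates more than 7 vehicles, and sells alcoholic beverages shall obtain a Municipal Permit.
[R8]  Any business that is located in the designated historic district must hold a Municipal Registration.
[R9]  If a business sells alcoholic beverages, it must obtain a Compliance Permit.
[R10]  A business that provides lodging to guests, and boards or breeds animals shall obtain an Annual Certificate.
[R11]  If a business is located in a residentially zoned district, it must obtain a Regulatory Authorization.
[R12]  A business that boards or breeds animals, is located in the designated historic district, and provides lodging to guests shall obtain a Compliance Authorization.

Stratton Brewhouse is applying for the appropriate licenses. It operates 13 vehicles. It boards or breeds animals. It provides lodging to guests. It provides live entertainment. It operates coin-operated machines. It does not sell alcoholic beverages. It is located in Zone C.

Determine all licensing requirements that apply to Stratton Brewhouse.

[R1] does not sell alcoholic beverages → Liquor Authorization not required.
[R2] operates coin-operated machines; provides live entertainment; vehicles 13 ≥ 10 → Regulatory Permit required.
[R3] vehicles 13 ≥ 11 → Small Fleet Authorization not required.
[R4] operates coin-operated machines; is located in Zone C (not: is located in Zone A) → General Business Certificate not required.
[R5] provides live entertainment → Commercial Permit required.
[R6] Compliance Authorization is not required → no effect.
[R7] vehicles 13 > 7; does not sell alcoholic beverages → Municipal Permit not required.
[R8] is located in Zone C (not: is located in the designated historic district) → Municipal Registration not required.
[R9] does not sell alcoholic beverages → Compliance Permit not required.
[R10] provides lodging to guests; boards or breeds animals → Annual Certificate required.
[R11] is located in Zone C (not: is located in a residentially zoned district) → Regulatory Authorization not required.
[R12] boards or breeds animals; is located in Zone C (not: is located in the designated historic district); provides lodging to guests → Compliance Authorization not required.

Annual Certificate, Commercial Permit, Regulatory Permit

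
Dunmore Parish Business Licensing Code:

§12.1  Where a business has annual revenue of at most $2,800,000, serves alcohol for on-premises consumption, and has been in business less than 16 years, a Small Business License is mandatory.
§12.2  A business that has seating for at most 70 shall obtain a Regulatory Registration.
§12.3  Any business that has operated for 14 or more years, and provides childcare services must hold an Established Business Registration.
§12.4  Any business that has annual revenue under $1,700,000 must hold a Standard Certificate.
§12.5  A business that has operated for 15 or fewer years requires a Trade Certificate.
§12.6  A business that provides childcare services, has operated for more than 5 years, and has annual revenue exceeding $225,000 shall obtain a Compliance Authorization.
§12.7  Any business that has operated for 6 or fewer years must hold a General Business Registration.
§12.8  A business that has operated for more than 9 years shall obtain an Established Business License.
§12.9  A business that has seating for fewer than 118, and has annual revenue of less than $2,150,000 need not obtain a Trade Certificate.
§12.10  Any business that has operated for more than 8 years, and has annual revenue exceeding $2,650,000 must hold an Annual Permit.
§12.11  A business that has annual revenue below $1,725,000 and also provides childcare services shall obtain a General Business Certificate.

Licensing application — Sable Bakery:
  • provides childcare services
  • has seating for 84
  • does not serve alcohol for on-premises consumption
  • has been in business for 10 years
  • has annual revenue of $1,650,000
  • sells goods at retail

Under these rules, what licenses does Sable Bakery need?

§12.1 revenue $1,650,000 ≤ $2,800,000; does not serve alcohol for on-premises consumption; years in business 10 < 16 → Small Business License not required.
§12.2 seating 84 > 70 → Regulatory Registration not required.
§12.3 years in business 10 < 14; provides childcare services → Established Business Registration not required.
§12.4 revenue $1,650,000 < $1,700,000 → Standard Certificate required.
§12.5 years in business 10 ≤ 15 → Trade Certificate required.
§12.6 provides childcare services; years in business 10 > 5; revenue $1,650,000 > $225,000 → Compliance Authorization required.
§12.7 years in business 10 > 6 → General Business Registration not required.
§12.8 years in business 10 > 9 → Established Business License required.
§12.9 seating 84 < 118; revenue $1,650,000 < $2,150,000 → exempt from Trade Certificate.
§12.10 years in business 10 > 8; revenue $1,650,000 ≤ $2,650,000 → Annual Permit not required.
§12.11 revenue $1,650,000 < $1,725,000; provides childcare services → General Business Certificate required.

Compliance Authorization, Established Business License, General Business Certificate, Standard Certificate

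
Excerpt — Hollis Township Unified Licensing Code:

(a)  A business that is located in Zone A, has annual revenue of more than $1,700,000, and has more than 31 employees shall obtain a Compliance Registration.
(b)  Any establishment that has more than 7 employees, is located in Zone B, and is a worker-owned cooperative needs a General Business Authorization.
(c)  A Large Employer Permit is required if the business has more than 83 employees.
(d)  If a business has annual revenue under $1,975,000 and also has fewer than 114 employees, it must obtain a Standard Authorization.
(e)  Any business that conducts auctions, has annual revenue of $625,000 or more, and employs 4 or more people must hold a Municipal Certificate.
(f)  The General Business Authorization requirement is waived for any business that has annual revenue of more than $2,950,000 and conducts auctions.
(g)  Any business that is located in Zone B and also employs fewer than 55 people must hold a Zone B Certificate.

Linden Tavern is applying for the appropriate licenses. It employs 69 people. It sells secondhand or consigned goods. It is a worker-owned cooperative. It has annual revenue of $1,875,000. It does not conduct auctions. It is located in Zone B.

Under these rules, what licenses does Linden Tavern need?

(a) is located in Zone B (not: is located in Zone A); revenue $1,875,000 > $1,700,000; employees 69 > 31 → Compliance Registration not required.
(b) employees 69 > 7; is located in Zone B; is a worker-owned cooperative → General Business Authorization required.
(c) employees 69 ≤ 83 → Large Employer Permit not required.
(d) revenue $1,875,000 < $1,975,000; employees 69 < 114 → Standard Authorization required.
(e) does not conduct auctions; revenue $1,875,000 ≥ $625,000; employees 69 ≥ 4 → Municipal Certificate not required.
(f) revenue $1,875,000 ≤ $2,950,000; does not conduct auctions → General Business Authorization exemption does not apply.
(g) is located in Zone B; employees 69 ≥ 55 → Zone B Certificate not required.

General Business Authorization, Standard Authorization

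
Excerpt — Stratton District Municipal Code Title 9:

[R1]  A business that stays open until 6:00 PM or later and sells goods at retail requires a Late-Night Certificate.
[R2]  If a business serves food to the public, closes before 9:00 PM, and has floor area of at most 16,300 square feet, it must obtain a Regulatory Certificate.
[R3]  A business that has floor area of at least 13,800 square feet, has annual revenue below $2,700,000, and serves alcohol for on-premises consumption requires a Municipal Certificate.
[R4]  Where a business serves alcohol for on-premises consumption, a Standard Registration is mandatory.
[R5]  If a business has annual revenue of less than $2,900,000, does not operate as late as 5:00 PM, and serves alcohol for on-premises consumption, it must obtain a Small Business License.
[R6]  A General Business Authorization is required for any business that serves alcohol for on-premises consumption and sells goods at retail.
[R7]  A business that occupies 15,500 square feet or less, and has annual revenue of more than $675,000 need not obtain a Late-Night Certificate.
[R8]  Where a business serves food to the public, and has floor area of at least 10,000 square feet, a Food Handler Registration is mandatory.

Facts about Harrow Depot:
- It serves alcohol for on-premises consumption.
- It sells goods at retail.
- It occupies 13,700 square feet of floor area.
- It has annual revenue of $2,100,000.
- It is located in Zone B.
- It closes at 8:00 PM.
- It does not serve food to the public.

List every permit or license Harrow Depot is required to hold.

[R1] closes 8:00 PM, after 6:00 PM; sells goods at retail → Late-Night Certificate required.
[R2] does not serve food to the public; closes 8:00 PM, at/before 9:00 PM; floor area 13,700 square feet ≤ 16,300 square feet → Regulatory Certificate not required.
[R3] floor area 13,700 square feet < 13,800 square feet; revenue $2,100,000 < $2,700,000; serves alcohol for on-premises consumption → Municipal Certificate not required.
[R4] serves alcohol for on-premises consumption → Standard Registration required.
[R5] revenue $2,100,000 < $2,900,000; closes 8:00 PM, after 5:00 PM; serves alcohol for on-premises consumption → Small Business License not required.
[R6] serves alcohol for on-premises consumption; sells goods at retail → General Business Authorization required.
[R7] floor area 13,700 square feet ≤ 15,500 square feet; revenue $2,100,000 > $675,000 → exempt from Late-Night Certificate.
[R8] does not serve food to the public; floor area 13,700 square feet ≥ 10,000 square feet → Food Handler Registration not required.

General Business Authorization, Standard Registration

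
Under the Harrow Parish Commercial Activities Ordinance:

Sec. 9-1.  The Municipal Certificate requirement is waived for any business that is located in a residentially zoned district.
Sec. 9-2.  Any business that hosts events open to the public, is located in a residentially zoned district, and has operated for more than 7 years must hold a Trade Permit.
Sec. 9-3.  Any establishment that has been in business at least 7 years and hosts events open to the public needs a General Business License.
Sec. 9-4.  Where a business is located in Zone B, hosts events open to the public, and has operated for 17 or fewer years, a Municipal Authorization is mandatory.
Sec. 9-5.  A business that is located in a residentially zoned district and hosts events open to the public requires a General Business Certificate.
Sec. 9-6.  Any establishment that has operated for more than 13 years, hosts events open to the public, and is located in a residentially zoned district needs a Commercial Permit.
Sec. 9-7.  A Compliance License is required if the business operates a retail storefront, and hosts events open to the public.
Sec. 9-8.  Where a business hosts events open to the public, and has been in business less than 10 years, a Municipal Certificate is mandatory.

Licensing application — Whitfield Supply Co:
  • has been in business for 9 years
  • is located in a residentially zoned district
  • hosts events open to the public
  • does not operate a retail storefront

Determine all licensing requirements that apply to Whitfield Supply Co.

General Business Certificate, General Business License, Trade Permit

Sec. 9-1. is located in a residentially zoned district → exempt from Municipal Certificate.
Sec. 9-2. hosts events open to the public; is located in a residentially zoned district; years in business 9 > 7 → Trade Permit required.
Sec. 9-3. years in business 9 ≥ 7; hosts events open to the public → General Business License required.
Sec. 9-4. is located in a residentially zoned district (not: is located in Zone B); hosts events open to the public; years in business 9 ≤ 17 → Municipal Authorization not required.
Sec. 9-5. is located in a residentially zoned district; hosts events open to the public → General Business Certificate required.
Sec. 9-6. years in business 9 ≤ 13; hosts events open to the public; is located in a residentially zoned district → Commercial Permit not required.
Sec. 9-7. does not operate a retail storefront; hosts events open to the public → Compliance License not required.
Sec. 9-8. hosts events open to the public; years in business 9 < 10 → Municipal Certificate required.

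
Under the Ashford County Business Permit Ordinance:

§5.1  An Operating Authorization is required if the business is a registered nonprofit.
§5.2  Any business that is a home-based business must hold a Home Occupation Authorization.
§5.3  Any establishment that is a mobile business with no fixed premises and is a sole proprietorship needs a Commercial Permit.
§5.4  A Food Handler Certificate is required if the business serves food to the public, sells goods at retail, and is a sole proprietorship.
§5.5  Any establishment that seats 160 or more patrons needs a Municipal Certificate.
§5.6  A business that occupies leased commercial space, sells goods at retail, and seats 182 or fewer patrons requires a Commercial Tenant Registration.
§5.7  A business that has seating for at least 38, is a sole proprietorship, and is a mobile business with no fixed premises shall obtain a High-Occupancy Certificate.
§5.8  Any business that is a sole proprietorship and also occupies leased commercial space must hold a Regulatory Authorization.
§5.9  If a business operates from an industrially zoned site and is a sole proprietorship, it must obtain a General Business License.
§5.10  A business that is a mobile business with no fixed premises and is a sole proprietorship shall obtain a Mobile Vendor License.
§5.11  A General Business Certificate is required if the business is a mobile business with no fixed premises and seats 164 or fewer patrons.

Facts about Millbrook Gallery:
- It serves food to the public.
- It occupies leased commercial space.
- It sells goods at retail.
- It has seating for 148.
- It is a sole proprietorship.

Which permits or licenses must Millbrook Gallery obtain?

§5.1 is a sole proprietorship (not: is a registered nonprofit) → Operating Authorization not required.
§5.2 occupies leased commercial space (not: is a home-based business) → Home Occupation Authorization not required.
§5.3 occupies leased commercial space (not: is a mobile business with no fixed premises); is a sole proprietorship → Commercial Permit not required.
§5.4 serves food to the public; sells goods at retail; is a sole proprietorship → Food Handler Certificate required.
§5.5 seating 148 < 160 → Municipal Certificate not required.
§5.6 occupies leased commercial space; sells goods at retail; seating 148 ≤ 182 → Commercial Tenant Registration required.
§5.7 seating 148 ≥ 38; is a sole proprietorship; occupies leased commercial space (not: is a mobile business with no fixed premises) → High-Occupancy Certificate not required.
§5.8 is a sole proprietorship; occupies leased commercial space → Regulatory Authorization required.
§5.9 occupies leased commercial space (not: operates from an industrially zoned site); is a sole proprietorship → General Business License not required.
§5.10 occupies leased commercial space (not: is a mobile business with no fixed premises); is a sole proprietorship → Mobile Vendor License not required.
§5.11 occupies leased commercial space (not: is a mobile business with no fixed premises); seating 148 ≤ 164 → General Business Certificate not required.

Commercial Tenant Registration, Food Handler Certificate, Regulatory Authorization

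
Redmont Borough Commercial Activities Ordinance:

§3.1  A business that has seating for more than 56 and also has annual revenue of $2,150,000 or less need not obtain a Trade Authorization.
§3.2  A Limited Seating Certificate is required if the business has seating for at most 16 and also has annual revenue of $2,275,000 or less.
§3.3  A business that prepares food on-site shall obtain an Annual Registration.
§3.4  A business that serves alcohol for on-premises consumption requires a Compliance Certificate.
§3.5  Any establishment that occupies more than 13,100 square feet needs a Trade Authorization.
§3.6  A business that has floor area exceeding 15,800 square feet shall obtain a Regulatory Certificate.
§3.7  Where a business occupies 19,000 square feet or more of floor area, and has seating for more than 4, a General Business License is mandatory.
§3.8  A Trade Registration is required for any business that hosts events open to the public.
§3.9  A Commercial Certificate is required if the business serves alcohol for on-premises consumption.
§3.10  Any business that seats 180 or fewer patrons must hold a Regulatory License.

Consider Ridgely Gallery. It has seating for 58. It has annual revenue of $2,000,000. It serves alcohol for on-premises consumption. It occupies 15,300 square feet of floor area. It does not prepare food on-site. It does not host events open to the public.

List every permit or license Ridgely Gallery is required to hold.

Commercial Certificate, Compliance Certificate, Regulatory License

§3.1 seating 58 > 56; revenue $2,000,000 ≤ $2,150,000 → exempt from Trade Authorization.
§3.2 seating 58 > 16; revenue $2,000,000 ≤ $2,275,000 → Limited Seating Certificate not required.
§3.3 does not prepare food on-site → Annual Registration not required.
§3.4 serves alcohol for on-premises consumption → Compliance Certificate required.
§3.5 floor area 15,300 square feet > 13,100 square feet → Trade Authorization required.
§3.6 floor area 15,300 square feet ≤ 15,800 square feet → Regulatory Certificate not required.
§3.7 floor area 15,300 square feet < 19,000 square feet; seating 58 > 4 → General Business License not required.
§3.8 does not host events open to the public → Trade Registration not required.
§3.9 serves alcohol for on-premises consumption → Commercial Certificate required.
§3.10 seating 58 ≤ 180 → Regulatory License required.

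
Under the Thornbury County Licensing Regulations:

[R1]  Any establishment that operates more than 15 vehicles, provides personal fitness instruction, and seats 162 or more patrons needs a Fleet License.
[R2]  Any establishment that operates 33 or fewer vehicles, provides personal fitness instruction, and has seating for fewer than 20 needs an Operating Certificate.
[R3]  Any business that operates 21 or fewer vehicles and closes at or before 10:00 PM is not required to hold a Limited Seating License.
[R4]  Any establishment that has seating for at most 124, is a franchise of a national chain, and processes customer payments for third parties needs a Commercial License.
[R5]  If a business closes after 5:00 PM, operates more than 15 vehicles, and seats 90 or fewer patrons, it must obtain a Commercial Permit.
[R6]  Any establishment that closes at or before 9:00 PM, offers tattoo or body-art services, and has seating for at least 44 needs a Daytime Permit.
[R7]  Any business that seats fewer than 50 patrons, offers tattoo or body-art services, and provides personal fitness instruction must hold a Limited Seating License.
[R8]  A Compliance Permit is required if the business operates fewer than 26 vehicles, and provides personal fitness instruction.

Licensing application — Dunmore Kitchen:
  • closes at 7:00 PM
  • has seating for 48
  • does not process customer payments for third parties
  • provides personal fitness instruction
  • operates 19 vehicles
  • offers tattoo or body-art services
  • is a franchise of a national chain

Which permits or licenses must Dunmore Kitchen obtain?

[R1] vehicles 19 > 15; provides personal fitness instruction; seating 48 < 162 → Fleet License not required.
[R2] vehicles 19 ≤ 33; provides personal fitness instruction; seating 48 ≥ 20 → Operating Certificate not required.
[R3] vehicles 19 ≤ 21; closes 7:00 PM, at/before 10:00 PM → exempt from Limited Seating License.
[R4] seating 48 ≤ 124; is a franchise of a national chain; does not process customer payments for third parties → Commercial License not required.
[R5] closes 7:00 PM, after 5:00 PM; vehicles 19 > 15; seating 48 ≤ 90 → Commercial Permit required.
[R6] closes 7:00 PM, at/before 9:00 PM; offers tattoo or body-art services; seating 48 ≥ 44 → Daytime Permit required.
[R7] seating 48 < 50; offers tattoo or body-art services; provides personal fitness instruction → Limited Seating License required.
[R8] vehicles 19 < 26; provides personal fitness instruction → Compliance Permit required.

Commercial Permit, Compliance Permit, Daytime Permit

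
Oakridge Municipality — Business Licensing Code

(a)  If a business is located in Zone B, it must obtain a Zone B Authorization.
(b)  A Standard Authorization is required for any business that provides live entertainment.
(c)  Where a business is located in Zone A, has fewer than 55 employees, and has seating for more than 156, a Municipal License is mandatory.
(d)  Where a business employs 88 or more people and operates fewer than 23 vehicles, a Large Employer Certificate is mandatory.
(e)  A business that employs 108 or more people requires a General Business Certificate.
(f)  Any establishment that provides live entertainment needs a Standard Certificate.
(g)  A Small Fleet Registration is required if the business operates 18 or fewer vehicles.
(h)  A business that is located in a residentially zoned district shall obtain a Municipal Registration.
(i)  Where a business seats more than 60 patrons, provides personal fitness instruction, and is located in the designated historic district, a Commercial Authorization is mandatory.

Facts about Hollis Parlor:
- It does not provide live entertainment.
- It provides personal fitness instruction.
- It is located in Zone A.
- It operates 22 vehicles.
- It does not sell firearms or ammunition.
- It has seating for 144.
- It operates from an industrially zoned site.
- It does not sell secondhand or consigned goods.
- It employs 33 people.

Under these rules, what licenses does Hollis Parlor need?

(a) is located in Zone A (not: is located in Zone B) → Zone B Authorization not required.
(b) does not provide live entertainment → Standard Authorization not required.
(c) is located in Zone A; employees 33 < 55; seating 144 ≤ 156 → Municipal License not required.
(d) employees 33 < 88; vehicles 22 < 23 → Large Employer Certificate not required.
(e) employees 33 < 108 → General Business Certificate not required.
(f) does not provide live entertainment → Standard Certificate not required.
(g) vehicles 22 > 18 → Small Fleet Registration not required.
(h) is located in Zone A (not: is located in a residentially zoned district) → Municipal Registration not required.
(i) seating 144 > 60; provides personal fitness instruction; is located in Zone A (not: is located in the designated historic district) → Commercial Authorization not required.

None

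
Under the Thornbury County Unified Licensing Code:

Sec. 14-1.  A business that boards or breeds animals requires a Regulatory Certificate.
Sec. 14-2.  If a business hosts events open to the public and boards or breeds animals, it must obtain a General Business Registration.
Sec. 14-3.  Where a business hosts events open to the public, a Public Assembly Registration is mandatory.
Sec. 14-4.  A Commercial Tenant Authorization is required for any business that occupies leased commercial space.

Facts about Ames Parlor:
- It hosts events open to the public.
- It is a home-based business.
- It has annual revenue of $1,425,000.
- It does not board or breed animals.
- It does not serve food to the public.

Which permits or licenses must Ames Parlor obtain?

Public Assembly Registration

Sec. 14-1. does not board or breed animals → Regulatory Certificate not required.
Sec. 14-2. hosts events open to the public; does not board or breed animals → General Business Registration not required.
Sec. 14-3. hosts events open to the public → Public Assembly Registration required.
Sec. 14-4. is a home-based business (not: occupies leased commercial space) → Commercial Tenant Authorization not required.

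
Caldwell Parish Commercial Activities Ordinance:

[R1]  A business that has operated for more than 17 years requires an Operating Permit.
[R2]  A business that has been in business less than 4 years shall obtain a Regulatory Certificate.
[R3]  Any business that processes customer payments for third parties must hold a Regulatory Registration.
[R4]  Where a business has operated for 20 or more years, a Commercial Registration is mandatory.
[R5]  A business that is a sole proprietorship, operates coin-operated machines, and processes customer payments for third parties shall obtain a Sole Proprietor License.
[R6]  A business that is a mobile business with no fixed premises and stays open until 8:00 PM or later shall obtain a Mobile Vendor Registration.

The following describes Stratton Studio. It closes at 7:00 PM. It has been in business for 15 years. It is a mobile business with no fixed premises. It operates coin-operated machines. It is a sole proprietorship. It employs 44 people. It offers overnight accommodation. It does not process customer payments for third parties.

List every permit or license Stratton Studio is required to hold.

None

[R1] years in business 15 ≤ 17 → Operating Permit not required.
[R2] years in business 15 ≥ 4 → Regulatory Certificate not required.
[R3] does not process customer payments for third parties → Regulatory Registration not required.
[R4] years in business 15 < 20 → Commercial Registration not required.
[R5] is a sole proprietorship; operates coin-operated machines; does not process customer payments for third parties → Sole Proprietor License not required.
[R6] is a mobile business with no fixed premises; closes 7:00 PM, at/before 8:00 PM → Mobile Vendor Registration not required.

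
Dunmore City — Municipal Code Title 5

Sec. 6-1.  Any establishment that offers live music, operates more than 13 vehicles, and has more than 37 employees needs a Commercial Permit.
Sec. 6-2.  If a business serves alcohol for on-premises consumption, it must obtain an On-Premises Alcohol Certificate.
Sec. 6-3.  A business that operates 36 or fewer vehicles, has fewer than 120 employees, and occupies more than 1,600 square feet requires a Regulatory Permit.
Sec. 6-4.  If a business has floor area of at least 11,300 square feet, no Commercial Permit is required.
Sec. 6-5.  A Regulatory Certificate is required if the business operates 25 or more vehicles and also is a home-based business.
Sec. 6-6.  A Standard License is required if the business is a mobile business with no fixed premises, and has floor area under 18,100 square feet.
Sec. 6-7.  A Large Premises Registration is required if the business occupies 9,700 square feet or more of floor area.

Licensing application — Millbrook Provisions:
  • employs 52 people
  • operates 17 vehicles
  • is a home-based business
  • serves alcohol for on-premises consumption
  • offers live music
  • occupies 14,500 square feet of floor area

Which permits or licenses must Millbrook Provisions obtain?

Sec. 6-1. offers live music; vehicles 17 > 13; employees 52 > 37 → Commercial Permit required.
Sec. 6-2. serves alcohol for on-premises consumption → On-Premises Alcohol Certificate required.
Sec. 6-3. vehicles 17 ≤ 36; employees 52 < 120; floor area 14,500 square feet > 1,600 square feet → Regulatory Permit required.
Sec. 6-4. floor area 14,500 square feet ≥ 11,300 square feet → exempt from Commercial Permit.
Sec. 6-5. vehicles 17 < 25; is a home-based business → Regulatory Certificate not required.
Sec. 6-6. is a home-based business (not: is a mobile business with no fixed premises); floor area 14,500 square feet < 18,100 square feet → Standard License not required.
Sec. 6-7. floor area 14,500 square feet ≥ 9,700 square feet → Large Premises Registration required.

Large Premises Registration, On-Premises Alcohol Certificate, Regulatory Permit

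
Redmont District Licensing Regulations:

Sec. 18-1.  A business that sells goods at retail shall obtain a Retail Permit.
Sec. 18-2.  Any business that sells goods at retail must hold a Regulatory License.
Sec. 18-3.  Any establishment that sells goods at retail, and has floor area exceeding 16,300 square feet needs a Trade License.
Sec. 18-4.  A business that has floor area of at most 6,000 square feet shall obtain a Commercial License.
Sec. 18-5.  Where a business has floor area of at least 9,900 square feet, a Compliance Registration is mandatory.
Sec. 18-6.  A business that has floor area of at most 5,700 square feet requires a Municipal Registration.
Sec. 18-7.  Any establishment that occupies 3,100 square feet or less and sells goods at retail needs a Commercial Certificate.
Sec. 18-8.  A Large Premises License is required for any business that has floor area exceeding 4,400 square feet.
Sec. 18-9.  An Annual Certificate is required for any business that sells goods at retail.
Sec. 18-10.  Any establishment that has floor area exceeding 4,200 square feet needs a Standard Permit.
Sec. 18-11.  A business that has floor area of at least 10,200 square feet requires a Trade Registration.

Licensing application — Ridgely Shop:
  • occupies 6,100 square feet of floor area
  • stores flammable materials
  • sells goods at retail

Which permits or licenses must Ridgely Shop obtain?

Sec. 18-1. sells goods at retail → Retail Permit required.
Sec. 18-2. sells goods at retail → Regulatory License required.
Sec. 18-3. sells goods at retail; floor area 6,100 square feet ≤ 16,300 square feet → Trade License not required.
Sec. 18-4. floor area 6,100 square feet > 6,000 square feet → Commercial License not required.
Sec. 18-5. floor area 6,100 square feet < 9,900 square feet → Compliance Registration not required.
Sec. 18-6. floor area 6,100 square feet > 5,700 square feet → Municipal Registration not required.
Sec. 18-7. floor area 6,100 square feet > 3,100 square feet; sells goods at retail → Commercial Certificate not required.
Sec. 18-8. floor area 6,100 square feet > 4,400 square feet → Large Premises License required.
Sec. 18-9. sells goods at retail → Annual Certificate required.
Sec. 18-10. floor area 6,100 square feet > 4,200 square feet → Standard Permit required.
Sec. 18-11. floor area 6,100 square feet < 10,200 square feet → Trade Registration not required.

Annual Certificate, Large Premises License, Regulatory License, Retail Permit, Standard Permit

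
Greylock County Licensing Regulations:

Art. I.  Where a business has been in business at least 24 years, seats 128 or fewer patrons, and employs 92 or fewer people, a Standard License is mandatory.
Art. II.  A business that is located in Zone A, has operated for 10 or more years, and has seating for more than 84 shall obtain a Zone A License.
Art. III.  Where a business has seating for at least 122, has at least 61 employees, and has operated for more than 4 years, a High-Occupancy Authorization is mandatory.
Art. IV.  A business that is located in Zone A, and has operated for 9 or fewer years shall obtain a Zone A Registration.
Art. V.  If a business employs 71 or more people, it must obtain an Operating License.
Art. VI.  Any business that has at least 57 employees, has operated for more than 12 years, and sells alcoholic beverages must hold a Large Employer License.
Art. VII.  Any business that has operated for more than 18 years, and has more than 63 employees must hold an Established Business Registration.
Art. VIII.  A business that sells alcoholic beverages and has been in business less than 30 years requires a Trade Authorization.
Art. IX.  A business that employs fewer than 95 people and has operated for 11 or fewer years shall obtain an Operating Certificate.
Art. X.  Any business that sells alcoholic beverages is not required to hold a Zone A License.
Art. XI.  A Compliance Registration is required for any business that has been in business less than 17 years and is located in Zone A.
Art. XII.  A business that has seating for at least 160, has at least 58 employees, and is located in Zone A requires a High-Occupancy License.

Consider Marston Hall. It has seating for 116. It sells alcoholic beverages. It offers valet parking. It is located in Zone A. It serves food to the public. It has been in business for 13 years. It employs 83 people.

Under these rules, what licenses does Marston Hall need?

Compliance Registration, Large Employer License, Operating License, Trade Authorization

Art. I. years in business 13 < 24; seating 116 ≤ 128; employees 83 ≤ 92 → Standard License not required.
Art. II. is located in Zone A; years in business 13 ≥ 10; seating 116 > 84 → Zone A License required.
Art. III. seating 116 < 122; employees 83 ≥ 61; years in business 13 > 4 → High-Occupancy Authorization not required.
Art. IV. is located in Zone A; years in business 13 > 9 → Zone A Registration not required.
Art. V. employees 83 ≥ 71 → Operating License required.
Art. VI. employees 83 ≥ 57; years in business 13 > 12; sells alcoholic beverages → Large Employer License required.
Art. VII. years in business 13 ≤ 18; employees 83 > 63 → Established Business Registration not required.
Art. VIII. sells alcoholic beverages; years in business 13 < 30 → Trade Authorization required.
Art. IX. employees 83 < 95; years in business 13 > 11 → Operating Certificate not required.
Art. X. sells alcoholic beverages → exempt from Zone A License.
Art. XI. years in business 13 < 17; is located in Zone A → Compliance Registration required.
Art. XII. seating 116 < 160; employees 83 ≥ 58; is located in Zone A → High-Occupancy License not required.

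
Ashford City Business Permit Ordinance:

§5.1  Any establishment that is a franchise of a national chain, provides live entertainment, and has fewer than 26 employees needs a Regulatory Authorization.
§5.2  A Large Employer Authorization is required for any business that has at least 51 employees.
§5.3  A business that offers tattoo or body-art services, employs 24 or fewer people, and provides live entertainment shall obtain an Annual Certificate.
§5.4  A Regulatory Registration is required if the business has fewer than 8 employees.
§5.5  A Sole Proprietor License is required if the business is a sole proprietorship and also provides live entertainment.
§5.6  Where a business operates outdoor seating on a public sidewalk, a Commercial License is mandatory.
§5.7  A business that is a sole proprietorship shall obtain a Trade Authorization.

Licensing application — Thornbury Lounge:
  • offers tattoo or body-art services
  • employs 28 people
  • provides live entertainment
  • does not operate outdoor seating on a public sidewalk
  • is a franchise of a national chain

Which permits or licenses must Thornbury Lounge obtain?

§5.1 is a franchise of a national chain; provides live entertainment; employees 28 ≥ 26 → Regulatory Authorization not required.
§5.2 employees 28 < 51 → Large Employer Authorization not required.
§5.3 offers tattoo or body-art services; employees 28 > 24; provides live entertainment → Annual Certificate not required.
§5.4 employees 28 ≥ 8 → Regulatory Registration not required.
§5.5 is a franchise of a national chain (not: is a sole proprietorship); provides live entertainment → Sole Proprietor License not required.
§5.6 does not operate outdoor seating on a public sidewalk → Commercial License not required.
§5.7 is a franchise of a national chain (not: is a sole proprietorship) → Trade Authorization not required.

None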